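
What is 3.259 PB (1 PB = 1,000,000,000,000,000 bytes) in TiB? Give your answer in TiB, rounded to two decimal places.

2,964.04 TiB

3.259 PB = 3.259 × 10^15 bytes = 3,259,000,000,000,000 bytes
1 TiB = 2^40 bytes = 1,099,511,627,776 bytes
3,259,000,000,000,000 / 1,099,511,627,776 = 2,964.04 TiB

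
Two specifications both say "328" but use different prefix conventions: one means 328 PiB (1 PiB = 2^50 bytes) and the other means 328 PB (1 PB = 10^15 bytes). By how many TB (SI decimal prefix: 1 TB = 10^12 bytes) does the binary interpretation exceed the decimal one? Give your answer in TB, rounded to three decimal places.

328 PiB = 328 × 1,125,899,906,842,624 = 369,295,169,444,380,672 bytes
328 PB = 328 × 1,000,000,000,000,000 = 328,000,000,000,000,000 bytes
difference = 41,295,169,444,380,672 bytes
41,295,169,444,380,672 / 1,000,000,000,000 = 41,295.169 TB

41,295.169 TB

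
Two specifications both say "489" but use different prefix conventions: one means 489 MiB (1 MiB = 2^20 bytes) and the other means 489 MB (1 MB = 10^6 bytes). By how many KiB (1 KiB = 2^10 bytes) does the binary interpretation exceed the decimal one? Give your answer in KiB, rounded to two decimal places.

23,196.94 KiB

489 MiB = 489 × 1,048,576 = 512,753,664 bytes
489 MB = 489 × 1,000,000 = 489,000,000 bytes
difference = 23,753,664 bytes
23,753,664 / 1,024 = 23,196.94 KiB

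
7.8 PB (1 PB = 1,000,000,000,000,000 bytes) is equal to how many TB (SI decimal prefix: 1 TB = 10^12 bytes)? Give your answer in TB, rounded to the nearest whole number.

7,800 TB

7.8 PB × 1,000,000,000,000,000 bytes/PB = 7,800,000,000,000,000 bytes
1 TB = 10^12 bytes = 1,000,000,000,000 bytes
7,800,000,000,000,000 / 1,000,000,000,000 = 7,800 TB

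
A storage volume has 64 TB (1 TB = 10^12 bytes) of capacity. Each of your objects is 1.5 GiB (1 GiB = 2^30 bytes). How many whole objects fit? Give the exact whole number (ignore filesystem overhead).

Capacity: 64 TB = 64,000,000,000,000 bytes
Per item: 1.5 GiB = 1,610,612,736 bytes
⌊64,000,000,000,000 / 1,610,612,736⌋ = 39,736

39,736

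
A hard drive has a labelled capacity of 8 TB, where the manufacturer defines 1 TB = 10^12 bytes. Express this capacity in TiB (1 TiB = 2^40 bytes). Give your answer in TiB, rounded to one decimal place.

8 TB × 1,000,000,000,000 bytes/TB = 8,000,000,000,000 bytes
1 TiB = 1,099,511,627,776 bytes
8,000,000,000,000 / 1,099,511,627,776 = 7.3 TiB

7.3 TiB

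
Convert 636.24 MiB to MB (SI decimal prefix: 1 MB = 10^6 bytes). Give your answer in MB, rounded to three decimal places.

667.146 MB

636.24 MiB = 636.24 × 2^20 bytes = 667,145,994.24 bytes
1 MB = 1,000,000 bytes
667,145,994.24 / 1,000,000 = 667.146 MB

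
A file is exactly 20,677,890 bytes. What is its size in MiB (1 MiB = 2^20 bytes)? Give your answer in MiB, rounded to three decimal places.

20,677,890 bytes given.
1 MiB = 2^20 bytes = 1,048,576 bytes
20,677,890 / 1,048,576 = 19.720 MiB

19.720 MiB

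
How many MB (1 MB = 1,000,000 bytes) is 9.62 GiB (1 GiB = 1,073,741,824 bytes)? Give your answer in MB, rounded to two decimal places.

9.62 GiB × 1,073,741,824 bytes/GiB = 10,329,396,346.88 bytes
1 MB = 10^6 bytes = 1,000,000 bytes
10,329,396,346.88 / 1,000,000 = 10,329.40 MB

10,329.40 MB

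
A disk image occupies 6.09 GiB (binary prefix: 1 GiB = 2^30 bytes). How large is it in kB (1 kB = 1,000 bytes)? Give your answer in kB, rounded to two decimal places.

6,539,087.71 kB

6.09 GiB × 1,073,741,824 bytes/GiB = 6,539,087,708.16 bytes
1 kB = 1,000 bytes
6,539,087,708.16 / 1,000 = 6,539,087.71 kB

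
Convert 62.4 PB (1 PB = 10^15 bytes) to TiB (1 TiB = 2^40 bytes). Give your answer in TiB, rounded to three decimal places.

62.4 PB = 62.4 × 10^15 bytes = 62,400,000,000,000,000 bytes
1 TiB = 1,099,511,627,776 bytes
62,400,000,000,000,000 / 1,099,511,627,776 = 56,752.469 TiB

56,752.469 TiB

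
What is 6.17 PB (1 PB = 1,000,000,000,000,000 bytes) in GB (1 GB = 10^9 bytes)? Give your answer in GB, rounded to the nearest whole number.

6,170,000 GB

6.17 PB × 1,000,000,000,000,000 bytes/PB = 6,170,000,000,000,000 bytes
1 GB = 1,000,000,000 bytes
6,170,000,000,000,000 / 1,000,000,000 = 6,170,000 GB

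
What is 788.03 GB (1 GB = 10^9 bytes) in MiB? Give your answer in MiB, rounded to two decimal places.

788.03 GB = 788.03 × 10^9 bytes = 788,030,000,000 bytes
1 MiB = 2^20 bytes = 1,048,576 bytes
788,030,000,000 / 1,048,576 = 751,523.97 MiB

751,523.97 MiB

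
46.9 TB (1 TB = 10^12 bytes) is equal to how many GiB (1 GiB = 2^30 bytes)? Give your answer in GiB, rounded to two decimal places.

46.9 TB × 1,000,000,000,000 bytes/TB = 46,900,000,000,000 bytes
1 GiB = 1,073,741,824 bytes
46,900,000,000,000 / 1,073,741,824 = 43,679.03 GiB

43,679.03 GiB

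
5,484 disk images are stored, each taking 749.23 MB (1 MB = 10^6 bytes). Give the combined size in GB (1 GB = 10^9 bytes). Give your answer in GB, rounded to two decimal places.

Total = 5,484 × 749.23 MB = 4108777.32 MB
= 4108777.32 × 1,000,000 bytes = 4,108,777,320,000 bytes
1 GB = 1,000,000,000 bytes
4,108,777,320,000 / 1,000,000,000 = 4,108.78 GB

4,108.78 GB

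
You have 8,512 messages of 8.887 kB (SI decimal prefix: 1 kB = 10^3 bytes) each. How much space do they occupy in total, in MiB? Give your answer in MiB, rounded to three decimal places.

72.142 MiB

Total = 8,512 × 8.887 kB = 75646.144 kB
= 75646.144 × 1,000 bytes = 75,646,144 bytes
1 MiB = 1,048,576 bytes
75,646,144 / 1,048,576 = 72.142 MiB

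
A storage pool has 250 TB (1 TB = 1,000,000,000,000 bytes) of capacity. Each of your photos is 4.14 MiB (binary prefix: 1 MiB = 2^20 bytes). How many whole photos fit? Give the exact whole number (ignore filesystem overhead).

Capacity: 250 TB = 250,000,000,000,000 bytes
Per item: 4.14 MiB = 4,341,104.64 bytes
⌊250,000,000,000,000 / 4,341,104.64⌋ = 57,589,028

57,589,028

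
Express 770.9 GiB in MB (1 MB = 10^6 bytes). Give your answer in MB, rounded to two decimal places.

827,747.57 MB

770.9 GiB × 1,073,741,824 bytes/GiB = 827,747,572,121.6 bytes
1 MB = 10^6 bytes = 1,000,000 bytes
827,747,572,121.6 / 1,000,000 = 827,747.57 MB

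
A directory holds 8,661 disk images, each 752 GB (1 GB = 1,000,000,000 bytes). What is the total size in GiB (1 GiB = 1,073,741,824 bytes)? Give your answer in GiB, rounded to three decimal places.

Total = 8,661 × 752 GB = 6,513,072 GB
= 6,513,072 × 1,000,000,000 bytes = 6,513,072,000,000,000 bytes
1 GiB = 1,073,741,824 bytes
6,513,072,000,000,000 / 1,073,741,824 = 6,065,770.984 GiB

6,065,770.984 GiB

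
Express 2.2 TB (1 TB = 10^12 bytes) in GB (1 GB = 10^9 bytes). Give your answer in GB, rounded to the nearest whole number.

2,200 GB

2.2 TB = 2.2 × 10^12 bytes = 2,200,000,000,000 bytes
1 GB = 10^9 bytes = 1,000,000,000 bytes
2,200,000,000,000 / 1,000,000,000 = 2,200 GB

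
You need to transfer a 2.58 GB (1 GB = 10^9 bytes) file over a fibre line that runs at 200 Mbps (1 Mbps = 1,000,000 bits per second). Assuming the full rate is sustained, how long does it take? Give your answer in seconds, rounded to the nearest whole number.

2.58 GB = 2,580,000,000 bytes = 20,640,000,000 bits
200 Mbps = 200,000,000 bits/s
time = 20,640,000,000 / 200,000,000 = 103 s

103 seconds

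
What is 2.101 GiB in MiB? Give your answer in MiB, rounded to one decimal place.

2.101 GiB = 2.101 × 2^30 bytes = 2,255,931,572.224 bytes
1 MiB = 1,048,576 bytes
2,255,931,572.224 / 1,048,576 = 2,151.4 MiB

2,151.4 MiB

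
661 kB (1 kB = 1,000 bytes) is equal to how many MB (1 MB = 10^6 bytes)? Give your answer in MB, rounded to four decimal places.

661 kB = 661 × 10^3 bytes = 661,000 bytes
1 MB = 10^6 bytes = 1,000,000 bytes
661,000 / 1,000,000 = 0.6610 MB

0.6610 MB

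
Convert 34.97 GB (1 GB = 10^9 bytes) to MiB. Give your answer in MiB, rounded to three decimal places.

33,349.991 MiB

34.97 GB = 34.97 × 10^9 bytes = 34,970,000,000 bytes
1 MiB = 2^20 bytes = 1,048,576 bytes
34,970,000,000 / 1,048,576 = 33,349.991 MiB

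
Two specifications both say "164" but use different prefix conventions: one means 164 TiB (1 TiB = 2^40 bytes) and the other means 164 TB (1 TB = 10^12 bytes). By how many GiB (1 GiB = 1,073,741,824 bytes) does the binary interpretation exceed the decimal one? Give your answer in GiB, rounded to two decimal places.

15,199.10 GiB

164 TiB = 164 × 1,099,511,627,776 = 180,319,906,955,264 bytes
164 TB = 164 × 1,000,000,000,000 = 164,000,000,000,000 bytes
difference = 16,319,906,955,264 bytes
16,319,906,955,264 / 1,073,741,824 = 15,199.10 GiB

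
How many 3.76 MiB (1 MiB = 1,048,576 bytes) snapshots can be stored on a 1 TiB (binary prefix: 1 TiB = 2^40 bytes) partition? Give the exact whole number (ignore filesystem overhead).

Capacity: 1 TiB = 1,099,511,627,776 bytes
Per item: 3.76 MiB = 3,942,645.76 bytes
⌊1,099,511,627,776 / 3,942,645.76⌋ = 278,876

278,876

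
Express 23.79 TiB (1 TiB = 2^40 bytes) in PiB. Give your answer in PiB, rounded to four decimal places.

23.79 TiB = 23.79 × 2^40 bytes = 26,157,381,624,791.04 bytes
1 PiB = 1,125,899,906,842,624 bytes
26,157,381,624,791.04 / 1,125,899,906,842,624 = 0.0232 PiB

0.0232 PiB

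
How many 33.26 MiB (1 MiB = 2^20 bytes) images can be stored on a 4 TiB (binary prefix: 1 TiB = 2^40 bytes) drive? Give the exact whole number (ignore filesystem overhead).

126,106

Capacity: 4 TiB = 4,398,046,511,104 bytes
Per item: 33.26 MiB = 34,875,637.76 bytes
⌊4,398,046,511,104 / 34,875,637.76⌋ = 126,106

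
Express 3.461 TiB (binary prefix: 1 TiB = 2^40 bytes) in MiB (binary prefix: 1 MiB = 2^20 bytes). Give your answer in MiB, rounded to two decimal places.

3,629,121.54 MiB

3.461 TiB × 1,099,511,627,776 bytes/TiB = 3,805,409,743,732.736 bytes
1 MiB = 2^20 bytes = 1,048,576 bytes
3,805,409,743,732.736 / 1,048,576 = 3,629,121.54 MiB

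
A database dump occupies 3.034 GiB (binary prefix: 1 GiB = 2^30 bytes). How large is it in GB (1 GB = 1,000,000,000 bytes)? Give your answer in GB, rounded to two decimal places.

3.26 GB

3.034 GiB × 1,073,741,824 bytes/GiB = 3,257,732,694.016 bytes
1 GB = 1,000,000,000 bytes
3,257,732,694.016 / 1,000,000,000 = 3.26 GB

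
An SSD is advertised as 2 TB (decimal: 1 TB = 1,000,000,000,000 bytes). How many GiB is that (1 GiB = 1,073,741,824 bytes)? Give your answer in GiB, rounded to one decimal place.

1,862.6 GiB

2 TB = 2 × 10^12 bytes = 2,000,000,000,000 bytes
1 GiB = 1,073,741,824 bytes
2,000,000,000,000 / 1,073,741,824 = 1,862.6 GiB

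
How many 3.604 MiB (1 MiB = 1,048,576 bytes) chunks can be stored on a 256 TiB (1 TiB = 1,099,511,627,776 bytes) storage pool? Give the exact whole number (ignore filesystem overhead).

Capacity: 256 TiB = 281,474,976,710,656 bytes
Per item: 3.604 MiB = 3,779,067.904 bytes
⌊281,474,976,710,656 / 3,779,067.904⌋ = 74,482,645

74,482,645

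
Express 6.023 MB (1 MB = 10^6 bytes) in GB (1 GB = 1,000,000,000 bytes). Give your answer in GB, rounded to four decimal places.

6.023 MB = 6.023 × 10^6 bytes = 6,023,000 bytes
1 GB = 10^9 bytes = 1,000,000,000 bytes
6,023,000 / 1,000,000,000 = 0.0060 GB

0.0060 GB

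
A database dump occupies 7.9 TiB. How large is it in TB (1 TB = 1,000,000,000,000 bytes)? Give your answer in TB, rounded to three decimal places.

7.9 TiB = 7.9 × 2^40 bytes = 8,686,141,859,430.4 bytes
1 TB = 10^12 bytes = 1,000,000,000,000 bytes
8,686,141,859,430.4 / 1,000,000,000,000 = 8.686 TB

8.686 TB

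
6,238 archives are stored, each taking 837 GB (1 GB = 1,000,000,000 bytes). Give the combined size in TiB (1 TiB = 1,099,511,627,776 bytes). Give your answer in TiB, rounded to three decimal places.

Total = 6,238 × 837 GB = 5,221,206 GB
= 5,221,206 × 1,000,000,000 bytes = 5,221,206,000,000,000 bytes
1 TiB = 1,099,511,627,776 bytes
5,221,206,000,000,000 / 1,099,511,627,776 = 4,748.659 TiB

4,748.659 TiB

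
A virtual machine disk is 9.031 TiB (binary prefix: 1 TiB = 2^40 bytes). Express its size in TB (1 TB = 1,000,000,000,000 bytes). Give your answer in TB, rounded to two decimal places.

9.031 TiB = 9.031 × 2^40 bytes = 9,929,689,510,445.056 bytes
1 TB = 10^12 bytes = 1,000,000,000,000 bytes
9,929,689,510,445.056 / 1,000,000,000,000 = 9.93 TB

9.93 TB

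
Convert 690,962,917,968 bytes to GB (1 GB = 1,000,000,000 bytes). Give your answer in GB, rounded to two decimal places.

690,962,917,968 bytes given.
1 GB = 10^9 bytes = 1,000,000,000 bytes
690,962,917,968 / 1,000,000,000 = 690.96 GB

690.96 GB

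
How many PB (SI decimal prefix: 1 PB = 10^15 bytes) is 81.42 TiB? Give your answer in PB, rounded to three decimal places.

81.42 TiB × 1,099,511,627,776 bytes/TiB = 89,522,236,733,521.92 bytes
1 PB = 10^15 bytes = 1,000,000,000,000,000 bytes
89,522,236,733,521.92 / 1,000,000,000,000,000 = 0.090 PB

0.090 PB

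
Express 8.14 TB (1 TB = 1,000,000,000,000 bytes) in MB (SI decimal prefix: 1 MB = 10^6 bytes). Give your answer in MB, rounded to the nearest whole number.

8,140,000 MB

8.14 TB = 8.14 × 10^12 bytes = 8,140,000,000,000 bytes
1 MB = 1,000,000 bytes
8,140,000,000,000 / 1,000,000 = 8,140,000 MB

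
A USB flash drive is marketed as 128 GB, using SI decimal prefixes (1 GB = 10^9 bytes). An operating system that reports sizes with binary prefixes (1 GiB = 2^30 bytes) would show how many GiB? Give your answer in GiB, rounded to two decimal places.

128 GB × 1,000,000,000 bytes/GB = 128,000,000,000 bytes
1 GiB = 2^30 bytes = 1,073,741,824 bytes
128,000,000,000 / 1,073,741,824 = 119.21 GiB

119.21 GiB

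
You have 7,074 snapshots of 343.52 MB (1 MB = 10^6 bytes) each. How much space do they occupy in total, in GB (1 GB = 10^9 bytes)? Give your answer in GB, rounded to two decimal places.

Total = 7,074 × 343.52 MB = 2430060.48 MB
= 2430060.48 × 1,000,000 bytes = 2,430,060,480,000 bytes
1 GB = 1,000,000,000 bytes
2,430,060,480,000 / 1,000,000,000 = 2,430.06 GB

2,430.06 GB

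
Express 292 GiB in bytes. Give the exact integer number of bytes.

313,532,612,608 bytes

292 × 1,073,741,824 = 313,532,612,608 bytes  (1 GiB = 2^30 bytes)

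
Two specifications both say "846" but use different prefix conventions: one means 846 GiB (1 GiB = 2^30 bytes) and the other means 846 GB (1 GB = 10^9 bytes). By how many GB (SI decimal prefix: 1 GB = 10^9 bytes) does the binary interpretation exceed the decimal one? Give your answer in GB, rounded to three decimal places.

846 GiB = 846 × 1,073,741,824 = 908,385,583,104 bytes
846 GB = 846 × 1,000,000,000 = 846,000,000,000 bytes
difference = 62,385,583,104 bytes
62,385,583,104 / 1,000,000,000 = 62.386 GB

62.386 GB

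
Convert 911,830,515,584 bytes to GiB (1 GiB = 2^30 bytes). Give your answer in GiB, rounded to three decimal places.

911,830,515,584 bytes given.
1 GiB = 2^30 bytes = 1,073,741,824 bytes
911,830,515,584 / 1,073,741,824 = 849.208 GiB

849.208 GiB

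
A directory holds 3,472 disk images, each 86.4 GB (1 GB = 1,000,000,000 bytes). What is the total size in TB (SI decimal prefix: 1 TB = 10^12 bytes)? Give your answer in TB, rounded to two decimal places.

Total = 3,472 × 86.4 GB = 299980.8 GB
= 299980.8 × 1,000,000,000 bytes = 299,980,800,000,000 bytes
1 TB = 1,000,000,000,000 bytes
299,980,800,000,000 / 1,000,000,000,000 = 299.98 TB

299.98 TB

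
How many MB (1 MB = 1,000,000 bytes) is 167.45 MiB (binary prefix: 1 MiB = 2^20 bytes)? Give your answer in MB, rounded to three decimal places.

175.584 MB

167.45 MiB = 167.45 × 2^20 bytes = 175,584,051.2 bytes
1 MB = 1,000,000 bytes
175,584,051.2 / 1,000,000 = 175.584 MB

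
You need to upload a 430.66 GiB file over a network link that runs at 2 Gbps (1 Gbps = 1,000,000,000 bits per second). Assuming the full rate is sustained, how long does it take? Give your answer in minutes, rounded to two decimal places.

430.66 GiB = 462,417,653,923.84 bytes = 3,699,341,231,390.72 bits
2 Gbps = 2,000,000,000 bits/s
time = 3,699,341,231,390.72 / 2,000,000,000 = 1,849.671 s
1,849.671 s / 60 = 30.83 minutes

30.83 minutes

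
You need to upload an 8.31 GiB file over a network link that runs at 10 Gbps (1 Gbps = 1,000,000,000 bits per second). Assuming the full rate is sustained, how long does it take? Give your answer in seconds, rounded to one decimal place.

7.1 seconds

8.31 GiB = 8,922,794,557.44 bytes = 71,382,356,459.52 bits
10 Gbps = 10,000,000,000 bits/s
time = 71,382,356,459.52 / 10,000,000,000 = 7.1 s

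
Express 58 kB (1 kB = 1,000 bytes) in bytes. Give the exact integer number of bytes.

58,000 bytes

58 × 1,000 = 58,000 bytes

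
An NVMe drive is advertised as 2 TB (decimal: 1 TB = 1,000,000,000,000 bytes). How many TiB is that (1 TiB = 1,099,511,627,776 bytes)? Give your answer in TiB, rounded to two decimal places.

2 TB = 2 × 10^12 bytes = 2,000,000,000,000 bytes
1 TiB = 2^40 bytes = 1,099,511,627,776 bytes
2,000,000,000,000 / 1,099,511,627,776 = 1.82 TiB

1.82 TiB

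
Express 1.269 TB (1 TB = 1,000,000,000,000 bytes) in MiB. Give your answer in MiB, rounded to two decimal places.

1.269 TB = 1.269 × 10^12 bytes = 1,269,000,000,000 bytes
1 MiB = 2^20 bytes = 1,048,576 bytes
1,269,000,000,000 / 1,048,576 = 1,210,212.71 MiB

1,210,212.71 MiB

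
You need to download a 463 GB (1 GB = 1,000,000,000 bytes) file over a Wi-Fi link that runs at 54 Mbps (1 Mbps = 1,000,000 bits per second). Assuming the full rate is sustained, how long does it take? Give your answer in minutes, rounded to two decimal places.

1,143.21 minutes

463 GB = 463,000,000,000 bytes = 3,704,000,000,000 bits
54 Mbps = 54,000,000 bits/s
time = 3,704,000,000,000 / 54,000,000 = 68,592.593 s
68,592.593 s / 60 = 1,143.21 minutes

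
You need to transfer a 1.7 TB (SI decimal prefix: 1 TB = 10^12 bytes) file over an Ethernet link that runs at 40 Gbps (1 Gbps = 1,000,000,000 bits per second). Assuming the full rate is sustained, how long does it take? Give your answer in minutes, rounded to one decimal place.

1.7 TB = 1,700,000,000,000 bytes = 13,600,000,000,000 bits
40 Gbps = 40,000,000,000 bits/s
time = 13,600,000,000,000 / 40,000,000,000 = 340.00 s
340.00 s / 60 = 5.7 minutes

5.7 minutes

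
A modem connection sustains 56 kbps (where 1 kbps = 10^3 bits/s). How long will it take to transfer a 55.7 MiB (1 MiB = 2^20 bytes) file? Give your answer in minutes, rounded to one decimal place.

139.1 minutes

55.7 MiB = 58,405,683.2 bytes = 467,245,465.6 bits
56 kbps = 56,000 bits/s
time = 467,245,465.6 / 56,000 = 8,343.67 s
8,343.67 s / 60 = 139.1 minutes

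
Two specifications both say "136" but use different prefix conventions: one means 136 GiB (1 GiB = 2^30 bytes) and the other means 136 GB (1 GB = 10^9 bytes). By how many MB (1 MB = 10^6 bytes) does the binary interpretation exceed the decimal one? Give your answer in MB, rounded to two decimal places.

136 GiB = 136 × 1,073,741,824 = 146,028,888,064 bytes
136 GB = 136 × 1,000,000,000 = 136,000,000,000 bytes
difference = 10,028,888,064 bytes
10,028,888,064 / 1,000,000 = 10,028.89 MB

10,028.89 MB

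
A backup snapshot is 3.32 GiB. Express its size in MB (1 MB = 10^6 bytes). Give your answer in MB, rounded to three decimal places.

3,564.823 MB

3.32 GiB × 1,073,741,824 bytes/GiB = 3,564,822,855.68 bytes
1 MB = 10^6 bytes = 1,000,000 bytes
3,564,822,855.68 / 1,000,000 = 3,564.823 MB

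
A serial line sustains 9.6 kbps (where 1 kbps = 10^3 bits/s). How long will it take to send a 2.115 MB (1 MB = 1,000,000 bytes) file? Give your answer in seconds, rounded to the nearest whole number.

2.115 MB = 2,115,000 bytes = 16,920,000 bits
9.6 kbps = 9,600 bits/s
time = 16,920,000 / 9,600 = 1,763 s

1,763 seconds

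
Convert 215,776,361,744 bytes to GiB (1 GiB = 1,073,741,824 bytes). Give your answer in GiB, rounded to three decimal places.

200.957 GiB

215,776,361,744 bytes given.
1 GiB = 2^30 bytes = 1,073,741,824 bytes
215,776,361,744 / 1,073,741,824 = 200.957 GiB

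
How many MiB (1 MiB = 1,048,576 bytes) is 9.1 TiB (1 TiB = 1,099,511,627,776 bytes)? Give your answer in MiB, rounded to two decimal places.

9,542,041.60 MiB

9.1 TiB × 1,099,511,627,776 bytes/TiB = 10,005,555,812,761.6 bytes
1 MiB = 2^20 bytes = 1,048,576 bytes
10,005,555,812,761.6 / 1,048,576 = 9,542,041.60 MiB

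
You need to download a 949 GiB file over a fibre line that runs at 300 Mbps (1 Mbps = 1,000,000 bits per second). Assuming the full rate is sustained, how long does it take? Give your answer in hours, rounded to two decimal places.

949 GiB = 1,018,980,990,976 bytes = 8,151,847,927,808 bits
300 Mbps = 300,000,000 bits/s
time = 8,151,847,927,808 / 300,000,000 = 27,172.8264 s
27,172.8264 s / 3600 = 7.55 hours

7.55 hours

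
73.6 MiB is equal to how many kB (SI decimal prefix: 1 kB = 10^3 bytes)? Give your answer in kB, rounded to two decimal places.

77,175.19 kB

73.6 MiB = 73.6 × 2^20 bytes = 77,175,193.6 bytes
1 kB = 10^3 bytes = 1,000 bytes
77,175,193.6 / 1,000 = 77,175.19 kB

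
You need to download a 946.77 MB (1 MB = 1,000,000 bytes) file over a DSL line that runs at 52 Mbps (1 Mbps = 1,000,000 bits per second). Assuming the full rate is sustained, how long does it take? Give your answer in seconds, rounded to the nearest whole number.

146 seconds

946.77 MB = 946,770,000 bytes = 7,574,160,000 bits
52 Mbps = 52,000,000 bits/s
time = 7,574,160,000 / 52,000,000 = 146 s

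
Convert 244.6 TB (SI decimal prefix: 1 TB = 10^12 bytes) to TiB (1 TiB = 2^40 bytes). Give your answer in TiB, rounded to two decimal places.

222.46 TiB

244.6 TB = 244.6 × 10^12 bytes = 244,600,000,000,000 bytes
1 TiB = 2^40 bytes = 1,099,511,627,776 bytes
244,600,000,000,000 / 1,099,511,627,776 = 222.46 TiB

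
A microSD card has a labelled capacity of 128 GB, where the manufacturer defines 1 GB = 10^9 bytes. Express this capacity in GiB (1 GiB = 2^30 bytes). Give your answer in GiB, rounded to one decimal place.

128 GB = 128 × 10^9 bytes = 128,000,000,000 bytes
1 GiB = 1,073,741,824 bytes
128,000,000,000 / 1,073,741,824 = 119.2 GiB

119.2 GiB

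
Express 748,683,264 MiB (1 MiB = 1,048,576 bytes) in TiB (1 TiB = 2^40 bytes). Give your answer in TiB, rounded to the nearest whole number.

748,683,264 MiB = 748,683,264 × 2^20 bytes = 785,051,302,232,064 bytes
1 TiB = 2^40 bytes = 1,099,511,627,776 bytes
785,051,302,232,064 / 1,099,511,627,776 = 714 TiB

714 TiB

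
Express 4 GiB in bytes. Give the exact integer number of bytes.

4 × 1,073,741,824 = 4,294,967,296 bytes  (1 GiB = 2^30 bytes)

4,294,967,296 bytes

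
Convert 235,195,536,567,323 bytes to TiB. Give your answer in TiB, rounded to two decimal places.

235,195,536,567,323 bytes given.
1 TiB = 2^40 bytes = 1,099,511,627,776 bytes
235,195,536,567,323 / 1,099,511,627,776 = 213.91 TiB

213.91 TiB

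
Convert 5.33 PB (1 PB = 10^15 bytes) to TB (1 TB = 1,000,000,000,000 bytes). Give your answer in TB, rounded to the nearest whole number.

5,330 TB

5.33 PB × 1,000,000,000,000,000 bytes/PB = 5,330,000,000,000,000 bytes
1 TB = 1,000,000,000,000 bytes
5,330,000,000,000,000 / 1,000,000,000,000 = 5,330 TB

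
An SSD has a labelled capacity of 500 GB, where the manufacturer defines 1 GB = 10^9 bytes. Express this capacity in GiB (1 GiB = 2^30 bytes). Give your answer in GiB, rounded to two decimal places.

465.66 GiB

500 GB = 500 × 10^9 bytes = 500,000,000,000 bytes
1 GiB = 2^30 bytes = 1,073,741,824 bytes
500,000,000,000 / 1,073,741,824 = 465.66 GiB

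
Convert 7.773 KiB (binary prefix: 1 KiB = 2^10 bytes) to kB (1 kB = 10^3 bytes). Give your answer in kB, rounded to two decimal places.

7.773 KiB = 7.773 × 2^10 bytes = 7,959.552 bytes
1 kB = 1,000 bytes
7,959.552 / 1,000 = 7.96 kB

7.96 kB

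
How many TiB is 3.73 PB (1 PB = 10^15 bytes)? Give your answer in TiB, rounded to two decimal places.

3,392.42 TiB

3.73 PB × 1,000,000,000,000,000 bytes/PB = 3,730,000,000,000,000 bytes
1 TiB = 2^40 bytes = 1,099,511,627,776 bytes
3,730,000,000,000,000 / 1,099,511,627,776 = 3,392.42 TiB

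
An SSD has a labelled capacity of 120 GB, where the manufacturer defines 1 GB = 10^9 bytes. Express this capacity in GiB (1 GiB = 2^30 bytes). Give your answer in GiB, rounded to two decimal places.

111.76 GiB

120 GB × 1,000,000,000 bytes/GB = 120,000,000,000 bytes
1 GiB = 2^30 bytes = 1,073,741,824 bytes
120,000,000,000 / 1,073,741,824 = 111.76 GiB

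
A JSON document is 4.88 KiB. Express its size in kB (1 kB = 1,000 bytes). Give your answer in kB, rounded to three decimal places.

4.997 kB

4.88 KiB = 4.88 × 2^10 bytes = 4,997.12 bytes
1 kB = 10^3 bytes = 1,000 bytes
4,997.12 / 1,000 = 4.997 kB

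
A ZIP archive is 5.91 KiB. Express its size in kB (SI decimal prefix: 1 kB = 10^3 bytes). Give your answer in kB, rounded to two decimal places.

6.05 kB

5.91 KiB = 5.91 × 2^10 bytes = 6,051.84 bytes
1 kB = 10^3 bytes = 1,000 bytes
6,051.84 / 1,000 = 6.05 kB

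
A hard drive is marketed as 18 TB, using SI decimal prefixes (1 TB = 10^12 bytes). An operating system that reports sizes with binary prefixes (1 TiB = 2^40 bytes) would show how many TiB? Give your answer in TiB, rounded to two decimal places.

18 TB × 1,000,000,000,000 bytes/TB = 18,000,000,000,000 bytes
1 TiB = 1,099,511,627,776 bytes
18,000,000,000,000 / 1,099,511,627,776 = 16.37 TiB

16.37 TiB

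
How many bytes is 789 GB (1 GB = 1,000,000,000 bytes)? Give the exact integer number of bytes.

789 × 1,000,000,000 = 789,000,000,000 bytes  (1 GB = 10^9 bytes)

789,000,000,000 bytes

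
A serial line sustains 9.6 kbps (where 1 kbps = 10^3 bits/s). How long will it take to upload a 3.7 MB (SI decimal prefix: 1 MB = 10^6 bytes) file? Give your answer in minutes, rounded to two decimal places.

3.7 MB = 3,700,000 bytes = 29,600,000 bits
9.6 kbps = 9,600 bits/s
time = 29,600,000 / 9,600 = 3,083.333 s
3,083.333 s / 60 = 51.39 minutes

51.39 minutes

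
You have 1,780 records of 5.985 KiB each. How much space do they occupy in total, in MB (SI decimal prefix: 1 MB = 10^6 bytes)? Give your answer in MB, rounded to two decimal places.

10.91 MB

Total = 1,780 × 5.985 KiB = 10653.3 KiB
= 10653.3 × 1,024 bytes = 10,908,979.2 bytes
1 MB = 1,000,000 bytes
10,908,979.2 / 1,000,000 = 10.91 MB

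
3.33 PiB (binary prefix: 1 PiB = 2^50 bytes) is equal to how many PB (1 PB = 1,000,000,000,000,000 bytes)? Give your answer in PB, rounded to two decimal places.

3.75 PB

3.33 PiB = 3.33 × 2^50 bytes = 3,749,246,689,785,937.92 bytes
1 PB = 1,000,000,000,000,000 bytes
3,749,246,689,785,937.92 / 1,000,000,000,000,000 = 3.75 PB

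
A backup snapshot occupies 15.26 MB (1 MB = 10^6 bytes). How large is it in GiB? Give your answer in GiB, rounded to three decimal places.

15.26 MB × 1,000,000 bytes/MB = 15,260,000 bytes
1 GiB = 1,073,741,824 bytes
15,260,000 / 1,073,741,824 = 0.014 GiB

0.014 GiB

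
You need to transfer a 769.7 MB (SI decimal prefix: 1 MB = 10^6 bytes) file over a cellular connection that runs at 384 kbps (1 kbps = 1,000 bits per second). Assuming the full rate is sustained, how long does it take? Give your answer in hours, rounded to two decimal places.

769.7 MB = 769,700,000 bytes = 6,157,600,000 bits
384 kbps = 384,000 bits/s
time = 6,157,600,000 / 384,000 = 16,035.4167 s
16,035.4167 s / 3600 = 4.45 hours

4.45 hours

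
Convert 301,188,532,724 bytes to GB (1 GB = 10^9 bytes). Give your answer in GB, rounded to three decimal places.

301,188,532,724 bytes given.
1 GB = 10^9 bytes = 1,000,000,000 bytes
301,188,532,724 / 1,000,000,000 = 301.189 GB

301.189 GB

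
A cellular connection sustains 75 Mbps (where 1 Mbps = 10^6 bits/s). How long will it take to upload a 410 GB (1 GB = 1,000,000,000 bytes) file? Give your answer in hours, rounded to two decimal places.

12.15 hours

410 GB = 410,000,000,000 bytes = 3,280,000,000,000 bits
75 Mbps = 75,000,000 bits/s
time = 3,280,000,000,000 / 75,000,000 = 43,733.3333 s
43,733.3333 s / 3600 = 12.15 hours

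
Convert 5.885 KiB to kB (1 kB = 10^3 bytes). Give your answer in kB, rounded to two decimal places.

6.03 kB

5.885 KiB = 5.885 × 2^10 bytes = 6,026.24 bytes
1 kB = 1,000 bytes
6,026.24 / 1,000 = 6.03 kB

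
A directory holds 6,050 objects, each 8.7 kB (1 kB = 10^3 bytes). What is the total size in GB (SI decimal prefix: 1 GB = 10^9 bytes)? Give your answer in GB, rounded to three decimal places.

Total = 6,050 × 8.7 kB = 52,635 kB
= 52,635 × 1,000 bytes = 52,635,000 bytes
1 GB = 1,000,000,000 bytes
52,635,000 / 1,000,000,000 = 0.053 GB

0.053 GB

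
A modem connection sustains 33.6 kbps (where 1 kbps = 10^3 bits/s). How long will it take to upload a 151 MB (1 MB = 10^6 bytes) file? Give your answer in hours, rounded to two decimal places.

9.99 hours

151 MB = 151,000,000 bytes = 1,208,000,000 bits
33.6 kbps = 33,600 bits/s
time = 1,208,000,000 / 33,600 = 35,952.3810 s
35,952.3810 s / 3600 = 9.99 hours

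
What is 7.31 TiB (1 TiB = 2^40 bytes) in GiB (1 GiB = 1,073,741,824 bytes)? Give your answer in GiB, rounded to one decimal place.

7.31 TiB × 1,099,511,627,776 bytes/TiB = 8,037,429,999,042.56 bytes
1 GiB = 1,073,741,824 bytes
8,037,429,999,042.56 / 1,073,741,824 = 7,485.4 GiB

7,485.4 GiB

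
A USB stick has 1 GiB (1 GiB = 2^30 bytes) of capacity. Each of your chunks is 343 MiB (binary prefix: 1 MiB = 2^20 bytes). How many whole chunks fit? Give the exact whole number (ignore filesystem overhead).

2

Capacity: 1 GiB = 1,073,741,824 bytes
Per item: 343 MiB = 359,661,568 bytes
⌊1,073,741,824 / 359,661,568⌋ = 2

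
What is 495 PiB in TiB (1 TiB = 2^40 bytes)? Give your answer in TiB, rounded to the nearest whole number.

506,880 TiB

495 PiB = 495 × 2^50 bytes = 557,320,453,887,098,880 bytes
1 TiB = 1,099,511,627,776 bytes
557,320,453,887,098,880 / 1,099,511,627,776 = 506,880 TiB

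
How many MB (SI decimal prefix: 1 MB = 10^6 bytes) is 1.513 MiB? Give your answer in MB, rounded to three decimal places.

1.513 MiB = 1.513 × 2^20 bytes = 1,586,495.488 bytes
1 MB = 1,000,000 bytes
1,586,495.488 / 1,000,000 = 1.586 MB

1.586 MB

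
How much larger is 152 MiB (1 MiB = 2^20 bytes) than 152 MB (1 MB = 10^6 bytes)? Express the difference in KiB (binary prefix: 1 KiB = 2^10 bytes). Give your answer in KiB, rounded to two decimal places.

7,210.50 KiB

152 MiB = 152 × 1,048,576 = 159,383,552 bytes
152 MB = 152 × 1,000,000 = 152,000,000 bytes
difference = 7,383,552 bytes
7,383,552 / 1,024 = 7,210.50 KiB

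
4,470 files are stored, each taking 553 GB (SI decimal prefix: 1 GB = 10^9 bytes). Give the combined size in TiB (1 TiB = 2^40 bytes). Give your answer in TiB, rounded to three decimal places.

2,248.189 TiB

Total = 4,470 × 553 GB = 2,471,910 GB
= 2,471,910 × 1,000,000,000 bytes = 2,471,910,000,000,000 bytes
1 TiB = 1,099,511,627,776 bytes
2,471,910,000,000,000 / 1,099,511,627,776 = 2,248.189 TiB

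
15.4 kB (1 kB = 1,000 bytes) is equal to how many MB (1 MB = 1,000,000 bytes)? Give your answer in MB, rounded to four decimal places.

15.4 kB = 15.4 × 10^3 bytes = 15,400 bytes
1 MB = 10^6 bytes = 1,000,000 bytes
15,400 / 1,000,000 = 0.0154 MB

0.0154 MB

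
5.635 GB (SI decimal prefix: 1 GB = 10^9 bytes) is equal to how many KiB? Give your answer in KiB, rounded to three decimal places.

5,502,929.688 KiB

5.635 GB = 5.635 × 10^9 bytes = 5,635,000,000 bytes
1 KiB = 2^10 bytes = 1,024 bytes
5,635,000,000 / 1,024 = 5,502,929.688 KiB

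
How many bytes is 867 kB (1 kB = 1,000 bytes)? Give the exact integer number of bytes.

867 × 1,000 = 867,000 bytes

867,000 bytes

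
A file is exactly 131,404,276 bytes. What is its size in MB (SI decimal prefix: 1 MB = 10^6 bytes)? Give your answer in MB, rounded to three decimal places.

131.404 MB

131,404,276 bytes given.
1 MB = 1,000,000 bytes
131,404,276 / 1,000,000 = 131.404 MB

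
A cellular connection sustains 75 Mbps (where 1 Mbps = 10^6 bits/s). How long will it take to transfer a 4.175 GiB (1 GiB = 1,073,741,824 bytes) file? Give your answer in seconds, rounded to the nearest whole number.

4.175 GiB = 4,482,872,115.2 bytes = 35,862,976,921.6 bits
75 Mbps = 75,000,000 bits/s
time = 35,862,976,921.6 / 75,000,000 = 478 s

478 seconds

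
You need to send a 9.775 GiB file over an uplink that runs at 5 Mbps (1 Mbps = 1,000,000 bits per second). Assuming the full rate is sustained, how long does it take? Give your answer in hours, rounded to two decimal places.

4.66 hours

9.775 GiB = 10,495,826,329.6 bytes = 83,966,610,636.8 bits
5 Mbps = 5,000,000 bits/s
time = 83,966,610,636.8 / 5,000,000 = 16,793.3221 s
16,793.3221 s / 3600 = 4.66 hours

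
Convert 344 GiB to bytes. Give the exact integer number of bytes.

344 × 1,073,741,824 = 369,367,187,456 bytes  (1 GiB = 2^30 bytes)

369,367,187,456 bytes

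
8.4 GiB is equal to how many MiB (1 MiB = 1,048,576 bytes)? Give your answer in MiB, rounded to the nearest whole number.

8.4 GiB = 8.4 × 2^30 bytes = 9,019,431,321.6 bytes
1 MiB = 2^20 bytes = 1,048,576 bytes
9,019,431,321.6 / 1,048,576 = 8,602 MiB

8,602 MiB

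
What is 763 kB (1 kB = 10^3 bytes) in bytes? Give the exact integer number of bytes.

763,000 bytes

763 × 1,000 = 763,000 bytes  (1 kB = 10^3 bytes)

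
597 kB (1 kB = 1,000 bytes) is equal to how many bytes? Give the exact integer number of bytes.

597,000 bytes

597 × 1,000 = 597,000 bytes  (1 kB = 10^3 bytes)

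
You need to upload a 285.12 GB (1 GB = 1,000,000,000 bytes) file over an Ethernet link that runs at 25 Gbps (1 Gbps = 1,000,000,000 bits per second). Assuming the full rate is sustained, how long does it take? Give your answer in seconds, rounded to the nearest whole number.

91 seconds

285.12 GB = 285,120,000,000 bytes = 2,280,960,000,000 bits
25 Gbps = 25,000,000,000 bits/s
time = 2,280,960,000,000 / 25,000,000,000 = 91 s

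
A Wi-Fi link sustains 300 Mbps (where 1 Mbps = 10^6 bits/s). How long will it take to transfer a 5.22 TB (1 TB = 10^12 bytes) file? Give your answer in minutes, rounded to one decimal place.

5.22 TB = 5,220,000,000,000 bytes = 41,760,000,000,000 bits
300 Mbps = 300,000,000 bits/s
time = 41,760,000,000,000 / 300,000,000 = 139,200.00 s
139,200.00 s / 60 = 2,320.0 minutes

2,320.0 minutes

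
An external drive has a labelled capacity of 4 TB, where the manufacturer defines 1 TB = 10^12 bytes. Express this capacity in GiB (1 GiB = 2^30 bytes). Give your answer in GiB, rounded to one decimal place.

4 TB × 1,000,000,000,000 bytes/TB = 4,000,000,000,000 bytes
1 GiB = 1,073,741,824 bytes
4,000,000,000,000 / 1,073,741,824 = 3,725.3 GiB

3,725.3 GiB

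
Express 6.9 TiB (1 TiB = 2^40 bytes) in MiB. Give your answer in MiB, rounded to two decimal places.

6.9 TiB × 1,099,511,627,776 bytes/TiB = 7,586,630,231,654.4 bytes
1 MiB = 1,048,576 bytes
7,586,630,231,654.4 / 1,048,576 = 7,235,174.40 MiB

7,235,174.40 MiB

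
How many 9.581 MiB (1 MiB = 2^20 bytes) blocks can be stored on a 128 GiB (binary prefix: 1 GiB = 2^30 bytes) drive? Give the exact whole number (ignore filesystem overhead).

Capacity: 128 GiB = 137,438,953,472 bytes
Per item: 9.581 MiB = 10,046,406.656 bytes
⌊137,438,953,472 / 10,046,406.656⌋ = 13,680

13,680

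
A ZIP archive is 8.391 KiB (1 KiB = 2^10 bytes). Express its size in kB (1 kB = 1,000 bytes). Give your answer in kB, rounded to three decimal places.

8.592 kB

8.391 KiB × 1,024 bytes/KiB = 8,592.384 bytes
1 kB = 10^3 bytes = 1,000 bytes
8,592.384 / 1,000 = 8.592 kB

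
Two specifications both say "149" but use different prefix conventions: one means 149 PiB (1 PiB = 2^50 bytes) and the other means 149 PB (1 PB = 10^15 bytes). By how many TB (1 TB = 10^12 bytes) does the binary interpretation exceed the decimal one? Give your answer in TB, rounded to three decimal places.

149 PiB = 149 × 1,125,899,906,842,624 = 167,759,086,119,550,976 bytes
149 PB = 149 × 1,000,000,000,000,000 = 149,000,000,000,000,000 bytes
difference = 18,759,086,119,550,976 bytes
18,759,086,119,550,976 / 1,000,000,000,000 = 18,759.086 TB

18,759.086 TB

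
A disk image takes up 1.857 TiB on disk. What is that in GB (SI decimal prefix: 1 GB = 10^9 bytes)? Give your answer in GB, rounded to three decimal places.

1.857 TiB × 1,099,511,627,776 bytes/TiB = 2,041,793,092,780.032 bytes
1 GB = 1,000,000,000 bytes
2,041,793,092,780.032 / 1,000,000,000 = 2,041.793 GB

2,041.793 GB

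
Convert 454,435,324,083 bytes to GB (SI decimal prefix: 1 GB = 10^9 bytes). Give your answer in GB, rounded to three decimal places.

454,435,324,083 bytes given.
1 GB = 1,000,000,000 bytes
454,435,324,083 / 1,000,000,000 = 454.435 GB

454.435 GB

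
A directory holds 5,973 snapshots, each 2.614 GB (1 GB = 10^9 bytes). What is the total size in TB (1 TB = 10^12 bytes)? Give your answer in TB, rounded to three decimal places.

15.613 TB

Total = 5,973 × 2.614 GB = 15613.422 GB
= 15613.422 × 1,000,000,000 bytes = 15,613,422,000,000 bytes
1 TB = 1,000,000,000,000 bytes
15,613,422,000,000 / 1,000,000,000,000 = 15.613 TB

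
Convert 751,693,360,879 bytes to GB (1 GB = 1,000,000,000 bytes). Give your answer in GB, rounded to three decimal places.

751.693 GB

751,693,360,879 bytes given.
1 GB = 1,000,000,000 bytes
751,693,360,879 / 1,000,000,000 = 751.693 GB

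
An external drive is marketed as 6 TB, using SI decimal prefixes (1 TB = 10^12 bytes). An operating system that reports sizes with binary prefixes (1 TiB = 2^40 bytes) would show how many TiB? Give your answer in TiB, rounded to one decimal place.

5.5 TiB

6 TB × 1,000,000,000,000 bytes/TB = 6,000,000,000,000 bytes
1 TiB = 1,099,511,627,776 bytes
6,000,000,000,000 / 1,099,511,627,776 = 5.5 TiB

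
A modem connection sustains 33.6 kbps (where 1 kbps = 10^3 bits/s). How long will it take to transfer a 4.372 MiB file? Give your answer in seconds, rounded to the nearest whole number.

1,092 seconds

4.372 MiB = 4,584,374.272 bytes = 36,674,994.176 bits
33.6 kbps = 33,600 bits/s
time = 36,674,994.176 / 33,600 = 1,092 s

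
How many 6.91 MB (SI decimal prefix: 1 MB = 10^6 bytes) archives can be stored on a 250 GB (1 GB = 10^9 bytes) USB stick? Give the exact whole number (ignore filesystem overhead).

36,179

Capacity: 250 GB = 250,000,000,000 bytes
Per item: 6.91 MB = 6,910,000 bytes
⌊250,000,000,000 / 6,910,000⌋ = 36,179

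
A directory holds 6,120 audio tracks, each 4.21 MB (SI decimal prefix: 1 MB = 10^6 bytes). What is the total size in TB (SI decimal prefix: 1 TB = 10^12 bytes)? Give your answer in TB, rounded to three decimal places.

0.026 TB

Total = 6,120 × 4.21 MB = 25765.2 MB
= 25765.2 × 1,000,000 bytes = 25,765,200,000 bytes
1 TB = 1,000,000,000,000 bytes
25,765,200,000 / 1,000,000,000,000 = 0.026 TB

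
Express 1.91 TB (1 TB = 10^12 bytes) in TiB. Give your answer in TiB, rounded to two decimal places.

1.91 TB = 1.91 × 10^12 bytes = 1,910,000,000,000 bytes
1 TiB = 2^40 bytes = 1,099,511,627,776 bytes
1,910,000,000,000 / 1,099,511,627,776 = 1.74 TiB

1.74 TiB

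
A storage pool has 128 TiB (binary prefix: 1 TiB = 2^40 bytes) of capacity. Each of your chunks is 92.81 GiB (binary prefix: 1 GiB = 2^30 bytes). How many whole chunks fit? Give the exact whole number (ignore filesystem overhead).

1,412

Capacity: 128 TiB = 140,737,488,355,328 bytes
Per item: 92.81 GiB = 99,653,978,685.44 bytes
⌊140,737,488,355,328 / 99,653,978,685.44⌋ = 1,412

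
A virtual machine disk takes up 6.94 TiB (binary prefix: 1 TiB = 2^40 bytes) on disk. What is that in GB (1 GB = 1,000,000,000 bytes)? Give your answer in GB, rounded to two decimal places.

6.94 TiB × 1,099,511,627,776 bytes/TiB = 7,630,610,696,765.44 bytes
1 GB = 1,000,000,000 bytes
7,630,610,696,765.44 / 1,000,000,000 = 7,630.61 GB

7,630.61 GB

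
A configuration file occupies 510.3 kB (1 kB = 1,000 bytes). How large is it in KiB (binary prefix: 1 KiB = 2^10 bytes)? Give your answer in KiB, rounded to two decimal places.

510.3 kB = 510.3 × 10^3 bytes = 510,300 bytes
1 KiB = 1,024 bytes
510,300 / 1,024 = 498.34 KiB

498.34 KiB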